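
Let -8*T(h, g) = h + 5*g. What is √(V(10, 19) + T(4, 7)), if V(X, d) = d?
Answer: √226/4 ≈ 3.7583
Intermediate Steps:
T(h, g) = -5*g/8 - h/8 (T(h, g) = -(h + 5*g)/8 = -5*g/8 - h/8)
√(V(10, 19) + T(4, 7)) = √(19 + (-5/8*7 - ⅛*4)) = √(19 + (-35/8 - ½)) = √(19 - 39/8) = √(113/8) = √226/4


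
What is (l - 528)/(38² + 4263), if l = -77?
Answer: -605/5707 ≈ -0.10601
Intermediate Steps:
(l - 528)/(38² + 4263) = (-77 - 528)/(38² + 4263) = -605/(1444 + 4263) = -605/5707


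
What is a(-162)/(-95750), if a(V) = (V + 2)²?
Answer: -512/1915 ≈ -0.26736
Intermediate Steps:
a(V) = (2 + V)²
a(-162)/(-95750) = (2 - 162)²/(-95750) = (-160)²*(-1/95750) = 25600*(-1/95750) = -512/1915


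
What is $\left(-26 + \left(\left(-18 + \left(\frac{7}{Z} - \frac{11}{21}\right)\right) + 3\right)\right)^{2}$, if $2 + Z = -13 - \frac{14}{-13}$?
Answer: $\frac{25517826049}{14447601} \approx 1766.2$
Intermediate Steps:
$Z = - \frac{181}{13}$ ($Z = -2 - \left(13 + \frac{14}{-13}\right) = -2 - \left(13 + 14 \left(- \frac{1}{13}\right)\right) = -2 - \frac{155}{13} = - \frac{181}{13} \approx -13.923$)
$\left(-26 + \left(\left(-18 + \left(\frac{7}{Z} - \frac{11}{21}\right)\right) + 3\right)\right)^{2} = \left(-26 + \left(\left(-18 + \left(\frac{7}{- \frac{181}{13}} - \frac{11}{21}\right)\right) + 3\right)\right)^{2} = \left(-26 + \left(\left(-18 + \left(7 \left(- \frac{13}{181}\right) - \frac{11}{21}\right)\right) + 3\right)\right)^{2} = \left(-26 + \left(\left(-18 - \frac{3902}{3801}\right) + 3\right)\right)^{2} = \left(-26 + \left(- \frac{72320}{3801} + 3\right)\right)^{2} = \left(-26 - \frac{60917}{3801}\right)^{2} = \left(- \frac{159743}{3801}\right)^{2} = \frac{25517826049}{14447601}$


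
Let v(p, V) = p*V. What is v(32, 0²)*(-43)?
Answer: 0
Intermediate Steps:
v(p, V) = V*p
v(32, 0²)*(-43) = (0²*32)*(-43) = (0*32)*(-43) = 0*(-43) = 0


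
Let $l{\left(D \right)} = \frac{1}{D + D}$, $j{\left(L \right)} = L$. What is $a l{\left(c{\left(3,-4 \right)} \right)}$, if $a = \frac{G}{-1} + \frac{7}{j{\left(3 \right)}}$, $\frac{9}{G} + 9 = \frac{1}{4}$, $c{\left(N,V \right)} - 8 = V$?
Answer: $\frac{353}{840} \approx 0.42024$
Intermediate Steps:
$c{\left(N,V \right)} = 8 + V$
$G = - \frac{36}{35}$ ($G = \frac{9}{-9 + \frac{1}{4}} = \frac{9}{- \frac{35}{4}} = 9 \left(- \frac{4}{35}\right) = - \frac{36}{35} \approx -1.0286$)
$l{\left(D \right)} = \frac{1}{2 D}$
$a = \frac{353}{105}$ ($a = - \frac{36}{35 \left(-1\right)} + \frac{7}{3} = \left(- \frac{36}{35}\right) \left(-1\right) + 7 \cdot \frac{1}{3} = \frac{36}{35} + \frac{7}{3} = \frac{353}{105} \approx 3.3619$)
$a l{\left(c{\left(3,-4 \right)} \right)} = \frac{353 \frac{1}{2 \left(8 - 4\right)}}{105} = \frac{353 \frac{1}{2 \cdot 4}}{105} = \frac{353 \cdot \frac{1}{2} \cdot \frac{1}{4}}{105} = \frac{353}{105} \cdot \frac{1}{8} = \frac{353}{840}$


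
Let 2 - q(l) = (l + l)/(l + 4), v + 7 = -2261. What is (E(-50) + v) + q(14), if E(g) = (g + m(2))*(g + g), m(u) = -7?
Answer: 30892/9 ≈ 3432.4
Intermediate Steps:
v = -2268 (v = -7 - 2261 = -2268)
q(l) = 2 - 2*l/(4 + l) (q(l) = 2 - (l + l)/(l + 4) = 2 - 2*l/(4 + l))
E(g) = 2*g*(-7 + g) (E(g) = (g - 7)*(g + g) = (-7 + g)*(2*g) = 2*g*(-7 + g))
(E(-50) + v) + q(14) = (2*(-50)*(-7 - 50) - 2268) + 8/(4 + 14) = (2*(-50)*(-57) - 2268) + 8/18 = (5700 - 2268) + 8*(1/18) = 3432 + 4/9 = 30892/9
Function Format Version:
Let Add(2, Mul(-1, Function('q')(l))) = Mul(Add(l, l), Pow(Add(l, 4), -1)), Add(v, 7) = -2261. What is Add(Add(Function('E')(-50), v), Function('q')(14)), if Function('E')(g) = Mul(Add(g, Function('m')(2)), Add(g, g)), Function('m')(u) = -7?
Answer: Rational(30892, 9) ≈ 3432.4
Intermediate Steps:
v = -2268 (v = Add(-7, -2261) = -2268)
Function('q')(l) = Add(2, Mul(-2, l, Pow(Add(4, l), -1))) (Function('q')(l) = Add(2, Mul(-1, Mul(Add(l, l), Pow(Add(l, 4), -1)))) = Add(2, Mul(-1, Mul(Mul(2, l), Pow(Add(4, l), -1)))) = Add(2, Mul(-1, Mul(2, l, Pow(Add(4, l), -1)))) = Add(2, Mul(-2, l, Pow(Add(4, l), -1))))
Function('E')(g) = Mul(2, g, Add(-7, g)) (Function('E')(g) = Mul(Add(g, -7), Add(g, g)) = Mul(Add(-7, g), Mul(2, g)) = Mul(2, g, Add(-7, g)))
Add(Add(Function('E')(-50), v), Function('q')(14)) = Add(Add(Mul(2, -50, Add(-7, -50)), -2268), Mul(8, Pow(Add(4, 14), -1))) = Add(Add(Mul(2, -50, -57), -2268), Mul(8, Pow(18, -1))) = Add(Add(5700, -2268), Mul(8, Rational(1, 18))) = Add(3432, Rational(4, 9)) = Rational(30892, 9)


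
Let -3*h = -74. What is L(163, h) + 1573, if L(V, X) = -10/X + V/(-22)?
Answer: 1274061/814 ≈ 1565.2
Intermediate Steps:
h = 74/3 (h = -⅓*(-74) = 74/3 ≈ 24.667)
L(V, X) = -10/X - V/22 (L(V, X) = -10/X + V*(-1/22) = -10/X - V/22)
L(163, h) + 1573 = (-10/74/3 - 1/22*163) + 1573 = (-10*3/74 - 163/22) + 1573 = (-15/37 - 163/22) + 1573 = -6361/814 + 1573 = 1274061/814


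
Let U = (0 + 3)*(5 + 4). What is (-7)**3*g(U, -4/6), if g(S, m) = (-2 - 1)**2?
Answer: -3087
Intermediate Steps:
U = 27 (U = 3*9 = 27)
g(S, m) = 9 (g(S, m) = (-3)**2 = 9)
(-7)**3*g(U, -4/6) = (-7)**3*9 = -343*9 = -3087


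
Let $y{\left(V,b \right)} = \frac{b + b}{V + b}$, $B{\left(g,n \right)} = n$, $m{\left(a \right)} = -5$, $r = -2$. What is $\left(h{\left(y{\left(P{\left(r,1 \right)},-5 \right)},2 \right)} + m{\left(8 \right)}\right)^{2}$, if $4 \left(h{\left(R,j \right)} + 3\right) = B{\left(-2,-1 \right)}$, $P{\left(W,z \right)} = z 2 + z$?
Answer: $\frac{1089}{16} \approx 68.063$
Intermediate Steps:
$P{\left(W,z \right)} = 3 z$ ($P{\left(W,z \right)} = 2 z + z = 3 z$)
$y{\left(V,b \right)} = \frac{2 b}{V + b}$
$h{\left(R,j \right)} = - \frac{13}{4}$ ($h{\left(R,j \right)} = -3 + \frac{1}{4} \left(-1\right) = -3 - \frac{1}{4} = - \frac{13}{4}$)
$\left(h{\left(y{\left(P{\left(r,1 \right)},-5 \right)},2 \right)} + m{\left(8 \right)}\right)^{2} = \left(- \frac{13}{4} - 5\right)^{2} = \left(- \frac{33}{4}\right)^{2} = \frac{1089}{16}$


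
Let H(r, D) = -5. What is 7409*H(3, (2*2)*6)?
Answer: -37045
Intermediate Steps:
7409*H(3, (2*2)*6) = 7409*(-5) = -37045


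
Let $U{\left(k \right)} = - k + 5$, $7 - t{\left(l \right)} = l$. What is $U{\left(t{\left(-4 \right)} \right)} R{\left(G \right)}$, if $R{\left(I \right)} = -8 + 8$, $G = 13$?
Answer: $0$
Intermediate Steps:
$t{\left(l \right)} = 7 - l$
$U{\left(k \right)} = 5 - k$
$R{\left(I \right)} = 0$
$U{\left(t{\left(-4 \right)} \right)} R{\left(G \right)} = \left(5 - \left(7 - -4\right)\right) 0 = \left(5 - \left(7 + 4\right)\right) 0 = \left(5 - 11\right) 0 = \left(-6\right) 0 = 0$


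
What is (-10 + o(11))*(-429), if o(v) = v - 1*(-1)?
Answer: -858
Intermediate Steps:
o(v) = 1 + v (o(v) = v + 1 = 1 + v)
(-10 + o(11))*(-429) = (-10 + (1 + 11))*(-429) = (-10 + 12)*(-429) = 2*(-429) = -858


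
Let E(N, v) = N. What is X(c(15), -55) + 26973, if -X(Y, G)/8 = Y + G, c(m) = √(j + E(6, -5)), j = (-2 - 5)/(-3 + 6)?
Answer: 27413 - 8*√33/3 ≈ 27398.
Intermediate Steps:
j = -7/3 ≈ -2.3333
c(m) = √33/3 (c(m) = √(-7/3 + 6) = √(11/3) = √33/3)
X(Y, G) = -8*G - 8*Y (X(Y, G) = -8*(Y + G) = -8*(G + Y) = -8*G - 8*Y)
X(c(15), -55) + 26973 = (-8*(-55) - 8*√33/3) + 26973 = (440 - 8*√33/3) + 26973 = 27413 - 8*√33/3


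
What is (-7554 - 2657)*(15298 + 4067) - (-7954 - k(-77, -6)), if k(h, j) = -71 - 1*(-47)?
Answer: -197728085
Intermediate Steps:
k(h, j) = -24 (k(h, j) = -71 + 47 = -24)
(-7554 - 2657)*(15298 + 4067) - (-7954 - k(-77, -6)) = (-7554 - 2657)*(15298 + 4067) - (-7954 - 1*(-24)) = -10211*19365 - (-7954 + 24) = -197736015 - 1*(-7930) = -197736015 + 7930 = -197728085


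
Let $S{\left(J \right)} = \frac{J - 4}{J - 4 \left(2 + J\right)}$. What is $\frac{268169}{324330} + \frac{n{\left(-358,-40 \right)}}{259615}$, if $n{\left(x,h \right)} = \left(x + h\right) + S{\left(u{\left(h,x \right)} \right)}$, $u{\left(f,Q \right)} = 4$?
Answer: $\frac{13898322319}{16840186590} \approx 0.82531$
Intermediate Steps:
$S{\left(J \right)} = \frac{-4 + J}{-8 - 3 J}$ ($S{\left(J \right)} = \frac{-4 + J}{J - \left(8 + 4 J\right)} = \frac{-4 + J}{-8 - 3 J}$)
$n{\left(x,h \right)} = h + x$ ($n{\left(x,h \right)} = \left(x + h\right) + \frac{4 - 4}{8 + 3 \cdot 4} = \left(h + x\right) + \frac{4 - 4}{8 + 12} = \left(h + x\right) + \frac{1}{20} \cdot 0 = \left(h + x\right) + 0 = h + x$)
$\frac{268169}{324330} + \frac{n{\left(-358,-40 \right)}}{259615} = \frac{268169}{324330} + \frac{-40 - 358}{259615} = 268169 \cdot \frac{1}{324330} - \frac{398}{259615} = \frac{268169}{324330} - \frac{398}{259615} = \frac{13898322319}{16840186590}$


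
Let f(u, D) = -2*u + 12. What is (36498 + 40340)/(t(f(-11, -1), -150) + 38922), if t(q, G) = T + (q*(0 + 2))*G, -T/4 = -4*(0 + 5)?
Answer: 38419/14401 ≈ 2.6678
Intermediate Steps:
f(u, D) = 12 - 2*u
T = 80 (T = -(-16)*(0 + 5) = -(-16)*5 = -4*(-20) = 80)
t(q, G) = 80 + 2*G*q (t(q, G) = 80 + (q*(0 + 2))*G = 80 + (q*2)*G = 80 + (2*q)*G = 80 + 2*G*q)
(36498 + 40340)/(t(f(-11, -1), -150) + 38922) = (36498 + 40340)/((80 + 2*(-150)*(12 - 2*(-11))) + 38922) = 76838/((80 + 2*(-150)*(12 + 22)) + 38922) = 76838/((80 + 2*(-150)*34) + 38922) = 76838/((80 - 10200) + 38922) = 76838/(-10120 + 38922) = 76838/28802 = 76838*(1/28802) = 38419/14401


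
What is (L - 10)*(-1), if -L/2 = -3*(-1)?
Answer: 16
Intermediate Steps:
L = -6 (L = -(-6)*(-1) = -2*3 = -6)
(L - 10)*(-1) = (-6 - 10)*(-1) = -16*(-1) = 16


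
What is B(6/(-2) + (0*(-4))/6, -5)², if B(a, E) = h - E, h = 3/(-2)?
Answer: 49/4 ≈ 12.250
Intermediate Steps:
h = -3/2 (h = 3*(-½) = -3/2 ≈ -1.5000)
B(a, E) = -3/2 - E
B(6/(-2) + (0*(-4))/6, -5)² = (-3/2 - 1*(-5))² = (-3/2 + 5)² = (7/2)² = 49/4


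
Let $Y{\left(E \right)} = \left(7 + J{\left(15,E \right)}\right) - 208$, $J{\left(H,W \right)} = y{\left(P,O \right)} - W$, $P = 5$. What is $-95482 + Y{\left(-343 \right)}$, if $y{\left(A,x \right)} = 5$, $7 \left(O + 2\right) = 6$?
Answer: $-95335$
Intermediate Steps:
$O = - \frac{8}{7}$ ($O = -2 + \frac{1}{7} \cdot 6 = -2 + \frac{6}{7} = - \frac{8}{7} \approx -1.1429$)
$J{\left(H,W \right)} = 5 - W$
$Y{\left(E \right)} = -196 - E$ ($Y{\left(E \right)} = \left(7 - \left(-5 + E\right)\right) - 208 = \left(12 - E\right) - 208 = -196 - E$)
$-95482 + Y{\left(-343 \right)} = -95482 - -147 = -95482 + \left(-196 + 343\right) = -95482 + 147 = -95335$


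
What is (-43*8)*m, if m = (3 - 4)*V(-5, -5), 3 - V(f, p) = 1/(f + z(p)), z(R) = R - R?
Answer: 5504/5 ≈ 1100.8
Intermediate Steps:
z(R) = 0
V(f, p) = 3 - 1/f (V(f, p) = 3 - 1/(f + 0) = 3 - 1/f)
m = -16/5 (m = (3 - 4)*(3 - 1/(-5)) = -(3 - 1*(-1/5)) = -(3 + 1/5) = -1*16/5 = -16/5 ≈ -3.2000)
(-43*8)*m = -43*8*(-16/5) = -344*(-16/5) = 5504/5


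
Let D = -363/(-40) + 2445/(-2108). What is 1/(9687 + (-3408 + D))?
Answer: 21080/132528171 ≈ 0.00015906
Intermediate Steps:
D = 166851/21080 (D = -363*(-1/40) + 2445*(-1/2108) = 363/40 - 2445/2108 = 166851/21080 ≈ 7.9151)
1/(9687 + (-3408 + D)) = 1/(9687 + (-3408 + 166851/21080)) = 1/(9687 - 71673789/21080) = 1/(132528171/21080) = 21080/132528171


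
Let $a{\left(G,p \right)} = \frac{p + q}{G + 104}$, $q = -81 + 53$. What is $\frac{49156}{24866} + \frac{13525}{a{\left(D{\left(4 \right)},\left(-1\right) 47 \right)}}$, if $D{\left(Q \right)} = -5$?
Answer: $- \frac{221941771}{12433} \approx -17851.0$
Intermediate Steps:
$q = -28$
$a{\left(G,p \right)} = \frac{-28 + p}{104 + G}$ ($a{\left(G,p \right)} = \frac{p - 28}{G + 104} = \frac{-28 + p}{104 + G}$)
$\frac{49156}{24866} + \frac{13525}{a{\left(D{\left(4 \right)},\left(-1\right) 47 \right)}} = \frac{49156}{24866} + \frac{13525}{\frac{1}{104 - 5} \left(-28 - 47\right)} = 49156 \cdot \frac{1}{24866} + \frac{13525}{\frac{1}{99} \left(-28 - 47\right)} = \frac{24578}{12433} + \frac{13525}{\frac{1}{99} \left(-75\right)} = \frac{24578}{12433} + \frac{13525}{- \frac{25}{33}} = \frac{24578}{12433} + 13525 \left(- \frac{33}{25}\right) = \frac{24578}{12433} - 17853 = - \frac{221941771}{12433}$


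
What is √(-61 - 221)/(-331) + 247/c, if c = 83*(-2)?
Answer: -247/166 - I*√282/331 ≈ -1.488 - 0.050734*I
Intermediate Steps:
c = -166
√(-61 - 221)/(-331) + 247/c = √(-61 - 221)/(-331) + 247/(-166) = √(-282)*(-1/331) + 247*(-1/166) = (I*√282)*(-1/331) - 247/166 = -I*√282/331 - 247/166 = -247/166 - I*√282/331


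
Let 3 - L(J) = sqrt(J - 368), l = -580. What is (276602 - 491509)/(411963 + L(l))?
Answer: -2107961361/4040856812 - 30701*I*sqrt(237)/12122570436 ≈ -0.52166 - 3.8988e-5*I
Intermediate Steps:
L(J) = 3 - sqrt(-368 + J) (L(J) = 3 - sqrt(J - 368) = 3 - sqrt(-368 + J))
(276602 - 491509)/(411963 + L(l)) = (276602 - 491509)/(411963 + (3 - sqrt(-368 - 580))) = -214907/(411963 + (3 - sqrt(-948))) = -214907/(411963 + (3 - 2*I*sqrt(237))) = -214907/(411966 - 2*I*sqrt(237))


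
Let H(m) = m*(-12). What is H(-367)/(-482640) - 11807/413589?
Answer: -626664703/16634549580 ≈ -0.037672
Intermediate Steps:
H(m) = -12*m
H(-367)/(-482640) - 11807/413589 = -12*(-367)/(-482640) - 11807/413589 = 4404*(-1/482640) - 11807*1/413589 = -367/40220 - 11807/413589 = -626664703/16634549580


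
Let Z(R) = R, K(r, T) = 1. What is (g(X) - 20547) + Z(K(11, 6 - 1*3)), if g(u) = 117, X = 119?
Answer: -20429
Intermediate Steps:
(g(X) - 20547) + Z(K(11, 6 - 1*3)) = (117 - 20547) + 1 = -20430 + 1 = -20429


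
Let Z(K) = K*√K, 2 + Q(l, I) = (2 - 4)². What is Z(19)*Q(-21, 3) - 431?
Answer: -431 + 38*√19 ≈ -265.36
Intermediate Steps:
Q(l, I) = 2 (Q(l, I) = -2 + (2 - 4)² = -2 + (-2)² = -2 + 4 = 2)
Z(K) = K^(3/2)
Z(19)*Q(-21, 3) - 431 = 19^(3/2)*2 - 431 = (19*√19)*2 - 431 = 38*√19 - 431 = -431 + 38*√19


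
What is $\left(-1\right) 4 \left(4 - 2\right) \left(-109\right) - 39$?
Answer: $833$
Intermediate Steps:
$\left(-1\right) 4 \left(4 - 2\right) \left(-109\right) - 39 = \left(-4\right) 2 \left(-109\right) - 39 = \left(-8\right) \left(-109\right) - 39 = 872 - 39 = 833$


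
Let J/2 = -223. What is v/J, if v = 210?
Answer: -105/223 ≈ -0.47085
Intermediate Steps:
J = -446 (J = 2*(-223) = -446)
v/J = 210/(-446) = 210*(-1/446) = -105/223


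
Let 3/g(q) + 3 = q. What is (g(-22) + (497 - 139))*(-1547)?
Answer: -13841009/25 ≈ -5.5364e+5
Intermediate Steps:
g(q) = 3/(-3 + q)
(g(-22) + (497 - 139))*(-1547) = (3/(-3 - 22) + (497 - 139))*(-1547) = (3/(-25) + 358)*(-1547) = (3*(-1/25) + 358)*(-1547) = (-3/25 + 358)*(-1547) = (8947/25)*(-1547) = -13841009/25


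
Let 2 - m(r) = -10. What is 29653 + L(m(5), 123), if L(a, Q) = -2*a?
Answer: 29629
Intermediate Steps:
m(r) = 12 (m(r) = 2 - 1*(-10) = 2 + 10 = 12)
L(a, Q) = -2*a
29653 + L(m(5), 123) = 29653 - 2*12 = 29653 - 24 = 29629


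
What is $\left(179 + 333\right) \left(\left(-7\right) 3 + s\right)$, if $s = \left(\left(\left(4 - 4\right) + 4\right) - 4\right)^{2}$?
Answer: $-10752$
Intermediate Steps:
$s = 0$ ($s = \left(\left(\left(4 - 4\right) + 4\right) - 4\right)^{2} = \left(\left(0 + 4\right) - 4\right)^{2} = \left(4 - 4\right)^{2} = 0^{2} = 0$)
$\left(179 + 333\right) \left(\left(-7\right) 3 + s\right) = \left(179 + 333\right) \left(\left(-7\right) 3 + 0\right) = 512 \left(-21 + 0\right) = 512 \left(-21\right) = -10752$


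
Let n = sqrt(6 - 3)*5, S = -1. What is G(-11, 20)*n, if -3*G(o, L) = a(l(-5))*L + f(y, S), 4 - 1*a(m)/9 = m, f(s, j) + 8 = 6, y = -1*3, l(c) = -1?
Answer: -4490*sqrt(3)/3 ≈ -2592.3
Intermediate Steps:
y = -3
f(s, j) = -2 (f(s, j) = -8 + 6 = -2)
a(m) = 36 - 9*m
n = 5*sqrt(3) (n = sqrt(3)*5 = 5*sqrt(3) ≈ 8.6602)
G(o, L) = 2/3 - 15*L (G(o, L) = -((36 - 9*(-1))*L - 2)/3 = -((36 + 9)*L - 2)/3 = -(45*L - 2)/3 = -(-2 + 45*L)/3 = 2/3 - 15*L)
G(-11, 20)*n = (2/3 - 15*20)*(5*sqrt(3)) = (2/3 - 300)*(5*sqrt(3)) = -4490*sqrt(3)/3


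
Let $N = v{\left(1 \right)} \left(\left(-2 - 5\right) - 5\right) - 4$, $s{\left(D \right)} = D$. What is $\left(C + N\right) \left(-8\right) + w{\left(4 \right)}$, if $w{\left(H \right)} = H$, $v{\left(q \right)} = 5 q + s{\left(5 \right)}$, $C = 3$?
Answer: $972$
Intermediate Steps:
$v{\left(q \right)} = 5 + 5 q$ ($v{\left(q \right)} = 5 q + 5 = 5 + 5 q$)
$N = -124$ ($N = \left(5 + 5 \cdot 1\right) \left(\left(-2 - 5\right) - 5\right) - 4 = \left(5 + 5\right) \left(-7 - 5\right) - 4 = 10 \left(-12\right) - 4 = -120 - 4 = -124$)
$\left(C + N\right) \left(-8\right) + w{\left(4 \right)} = \left(3 - 124\right) \left(-8\right) + 4 = \left(-121\right) \left(-8\right) + 4 = 968 + 4 = 972$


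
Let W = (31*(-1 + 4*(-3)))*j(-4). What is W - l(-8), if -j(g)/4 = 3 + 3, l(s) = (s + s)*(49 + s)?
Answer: 10328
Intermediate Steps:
l(s) = 2*s*(49 + s) (l(s) = (2*s)*(49 + s) = 2*s*(49 + s))
j(g) = -24 (j(g) = -4*(3 + 3) = -4*6 = -24)
W = 9672 (W = (31*(-1 + 4*(-3)))*(-24) = (31*(-1 - 12))*(-24) = (31*(-13))*(-24) = -403*(-24) = 9672)
W - l(-8) = 9672 - 2*(-8)*(49 - 8) = 9672 - 2*(-8)*41 = 9672 - 1*(-656) = 9672 + 656 = 10328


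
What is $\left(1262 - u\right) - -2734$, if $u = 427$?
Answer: $3569$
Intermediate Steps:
$\left(1262 - u\right) - -2734 = \left(1262 - 427\right) - -2734 = \left(1262 - 427\right) + 2734 = 835 + 2734 = 3569$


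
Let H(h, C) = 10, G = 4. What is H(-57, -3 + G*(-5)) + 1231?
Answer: 1241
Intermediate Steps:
H(-57, -3 + G*(-5)) + 1231 = 10 + 1231 = 1241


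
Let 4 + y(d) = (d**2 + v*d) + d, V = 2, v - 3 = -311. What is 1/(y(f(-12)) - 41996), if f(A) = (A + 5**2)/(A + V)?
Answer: -100/4159921 ≈ -2.4039e-5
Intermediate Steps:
v = -308 (v = 3 - 311 = -308)
f(A) = (25 + A)/(2 + A) (f(A) = (A + 5**2)/(A + 2) = (A + 25)/(2 + A) = (25 + A)/(2 + A))
y(d) = -4 + d**2 - 307*d (y(d) = -4 + ((d**2 - 308*d) + d) = -4 + (d**2 - 307*d) = -4 + d**2 - 307*d)
1/(y(f(-12)) - 41996) = 1/((-4 + ((25 - 12)/(2 - 12))**2 - 307*(25 - 12)/(2 - 12)) - 41996) = 1/((-4 + (13/(-10))**2 - 307*13/(-10)) - 41996) = 1/((-4 + (-1/10*13)**2 - (-307)*13/10) - 41996) = 1/((-4 + (-13/10)**2 - 307*(-13/10)) - 41996) = 1/((-4 + 169/100 + 3991/10) - 41996) = 1/(39679/100 - 41996) = 1/(-4159921/100) = -100/4159921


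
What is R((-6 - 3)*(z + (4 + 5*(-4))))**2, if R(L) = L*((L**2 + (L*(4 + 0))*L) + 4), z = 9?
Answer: 1563717737169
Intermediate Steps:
R(L) = L*(4 + 5*L**2) (R(L) = L*((L**2 + (L*4)*L) + 4) = L*((L**2 + (4*L)*L) + 4) = L*((L**2 + 4*L**2) + 4) = L*(5*L**2 + 4) = L*(4 + 5*L**2))
R((-6 - 3)*(z + (4 + 5*(-4))))**2 = (((-6 - 3)*(9 + (4 + 5*(-4))))*(4 + 5*((-6 - 3)*(9 + (4 + 5*(-4))))**2))**2 = ((-9*(9 + (4 - 20)))*(4 + 5*(-9*(9 + (4 - 20)))**2))**2 = ((-9*(9 - 16))*(4 + 5*(-9*(9 - 16))**2))**2 = ((-9*(-7))*(4 + 5*(-9*(-7))**2))**2 = (63*(4 + 5*63**2))**2 = (63*(4 + 5*3969))**2 = (63*(4 + 19845))**2 = (63*19849)**2 = 1250487**2 = 1563717737169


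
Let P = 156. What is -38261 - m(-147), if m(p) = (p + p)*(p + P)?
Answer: -35615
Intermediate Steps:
m(p) = 2*p*(156 + p) (m(p) = (p + p)*(p + 156) = (2*p)*(156 + p) = 2*p*(156 + p))
-38261 - m(-147) = -38261 - 2*(-147)*(156 - 147) = -38261 - 2*(-147)*9 = -38261 - 1*(-2646) = -38261 + 2646 = -35615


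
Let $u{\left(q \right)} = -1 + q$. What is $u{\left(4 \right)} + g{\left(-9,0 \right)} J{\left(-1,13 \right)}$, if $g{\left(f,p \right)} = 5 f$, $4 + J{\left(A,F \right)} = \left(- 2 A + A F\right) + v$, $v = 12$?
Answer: $138$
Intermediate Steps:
$J{\left(A,F \right)} = 8 - 2 A + A F$ ($J{\left(A,F \right)} = -4 + \left(\left(- 2 A + A F\right) + 12\right) = -4 + \left(12 - 2 A + A F\right) = 8 - 2 A + A F$)
$u{\left(4 \right)} + g{\left(-9,0 \right)} J{\left(-1,13 \right)} = \left(-1 + 4\right) + 5 \left(-9\right) \left(8 - -2 - 13\right) = 3 - 45 \left(8 + 2 - 13\right) = 3 - -135 = 3 + 135 = 138$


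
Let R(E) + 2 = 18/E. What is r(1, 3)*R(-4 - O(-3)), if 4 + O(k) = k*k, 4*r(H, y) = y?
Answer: -3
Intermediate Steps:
r(H, y) = y/4
O(k) = -4 + k**2 (O(k) = -4 + k*k = -4 + k**2)
R(E) = -2 + 18/E
r(1, 3)*R(-4 - O(-3)) = ((1/4)*3)*(-2 + 18/(-4 - (-4 + (-3)**2))) = 3*(-2 + 18/(-4 - (-4 + 9)))/4 = 3*(-2 + 18/(-4 - 1*5))/4 = 3*(-2 + 18/(-4 - 5))/4 = 3*(-2 + 18/(-9))/4 = 3*(-2 + 18*(-1/9))/4 = 3*(-2 - 2)/4 = (3/4)*(-4) = -3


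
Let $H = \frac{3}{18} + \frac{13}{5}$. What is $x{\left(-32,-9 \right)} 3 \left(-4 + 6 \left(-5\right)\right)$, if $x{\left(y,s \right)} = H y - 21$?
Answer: $\frac{55862}{5} \approx 11172.0$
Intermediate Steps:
$H = \frac{83}{30}$ ($H = 3 \cdot \frac{1}{18} + 13 \cdot \frac{1}{5} = \frac{1}{6} + \frac{13}{5} = \frac{83}{30} \approx 2.7667$)
$x{\left(y,s \right)} = -21 + \frac{83 y}{30}$ ($x{\left(y,s \right)} = \frac{83 y}{30} - 21 = -21 + \frac{83 y}{30}$)
$x{\left(-32,-9 \right)} 3 \left(-4 + 6 \left(-5\right)\right) = \left(-21 + \frac{83}{30} \left(-32\right)\right) 3 \left(-4 + 6 \left(-5\right)\right) = \left(-21 - \frac{1328}{15}\right) 3 \left(-4 - 30\right) = - \frac{1643 \cdot 3 \left(-34\right)}{15} = \left(- \frac{1643}{15}\right) \left(-102\right) = \frac{55862}{5}$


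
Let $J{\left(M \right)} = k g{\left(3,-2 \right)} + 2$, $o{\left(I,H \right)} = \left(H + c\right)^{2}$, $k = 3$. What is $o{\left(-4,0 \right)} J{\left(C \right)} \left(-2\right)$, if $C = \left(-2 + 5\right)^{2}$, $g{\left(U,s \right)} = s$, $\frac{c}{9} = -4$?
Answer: $10368$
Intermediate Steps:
$c = -36$ ($c = 9 \left(-4\right) = -36$)
$C = 9$ ($C = 3^{2} = 9$)
$o{\left(I,H \right)} = \left(-36 + H\right)^{2}$ ($o{\left(I,H \right)} = \left(H - 36\right)^{2} = \left(-36 + H\right)^{2}$)
$J{\left(M \right)} = -4$ ($J{\left(M \right)} = 3 \left(-2\right) + 2 = -6 + 2 = -4$)
$o{\left(-4,0 \right)} J{\left(C \right)} \left(-2\right) = \left(-36 + 0\right)^{2} \left(-4\right) \left(-2\right) = \left(-36\right)^{2} \left(-4\right) \left(-2\right) = 1296 \left(-4\right) \left(-2\right) = \left(-5184\right) \left(-2\right) = 10368$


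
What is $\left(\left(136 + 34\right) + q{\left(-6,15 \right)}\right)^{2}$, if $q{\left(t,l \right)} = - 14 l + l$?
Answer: $625$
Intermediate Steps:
$q{\left(t,l \right)} = - 13 l$
$\left(\left(136 + 34\right) + q{\left(-6,15 \right)}\right)^{2} = \left(\left(136 + 34\right) - 195\right)^{2} = \left(170 - 195\right)^{2} = \left(-25\right)^{2} = 625$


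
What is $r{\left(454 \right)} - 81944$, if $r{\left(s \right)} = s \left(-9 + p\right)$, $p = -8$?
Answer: $-89662$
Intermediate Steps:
$r{\left(s \right)} = - 17 s$ ($r{\left(s \right)} = s \left(-9 - 8\right) = s \left(-17\right) = - 17 s$)
$r{\left(454 \right)} - 81944 = \left(-17\right) 454 - 81944 = -7718 - 81944 = -89662$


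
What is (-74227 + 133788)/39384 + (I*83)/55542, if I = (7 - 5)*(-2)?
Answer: 549176929/364577688 ≈ 1.5063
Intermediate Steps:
I = -4 (I = 2*(-2) = -4)
(-74227 + 133788)/39384 + (I*83)/55542 = (-74227 + 133788)/39384 - 4*83/55542 = 59561*(1/39384) - 332*1/55542 = 59561/39384 - 166/27771 = 549176929/364577688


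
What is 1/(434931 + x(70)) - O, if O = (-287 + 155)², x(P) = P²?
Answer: -7663615343/439831 ≈ -17424.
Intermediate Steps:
O = 17424 (O = (-132)² = 17424)
1/(434931 + x(70)) - O = 1/(434931 + 70²) - 1*17424 = 1/(434931 + 4900) - 17424 = 1/439831 - 17424 = -7663615343/439831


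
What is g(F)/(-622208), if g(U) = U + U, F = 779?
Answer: -779/311104 ≈ -0.0025040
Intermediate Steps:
g(U) = 2*U
g(F)/(-622208) = (2*779)/(-622208) = 1558*(-1/622208) = -779/311104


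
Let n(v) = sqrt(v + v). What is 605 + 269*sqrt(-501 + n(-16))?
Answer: 605 + 269*sqrt(-501 + 4*I*sqrt(2)) ≈ 638.99 + 6021.1*I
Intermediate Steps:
n(v) = sqrt(2)*sqrt(v) (n(v) = sqrt(2*v) = sqrt(2)*sqrt(v))
605 + 269*sqrt(-501 + n(-16)) = 605 + 269*sqrt(-501 + sqrt(2)*sqrt(-16)) = 605 + 269*sqrt(-501 + sqrt(2)*(4*I)) = 605 + 269*sqrt(-501 + 4*I*sqrt(2))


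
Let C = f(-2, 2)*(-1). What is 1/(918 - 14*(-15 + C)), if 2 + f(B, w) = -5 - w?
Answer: 1/1002 ≈ 0.00099800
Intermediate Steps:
f(B, w) = -7 - w (f(B, w) = -2 + (-5 - w) = -7 - w)
C = 9 (C = (-7 - 1*2)*(-1) = (-7 - 2)*(-1) = -9*(-1) = 9)
1/(918 - 14*(-15 + C)) = 1/(918 - 14*(-15 + 9)) = 1/(918 - 14*(-6)) = 1/(918 + 84) = 1/1002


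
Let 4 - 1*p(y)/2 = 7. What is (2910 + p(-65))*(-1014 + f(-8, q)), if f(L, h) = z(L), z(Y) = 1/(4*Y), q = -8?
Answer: -11778987/4 ≈ -2.9447e+6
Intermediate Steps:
z(Y) = 1/(4*Y)
p(y) = -6 (p(y) = 8 - 2*7 = 8 - 14 = -6)
f(L, h) = 1/(4*L)
(2910 + p(-65))*(-1014 + f(-8, q)) = (2910 - 6)*(-1014 + (¼)/(-8)) = 2904*(-1014 + (¼)*(-⅛)) = 2904*(-1014 - 1/32) = 2904*(-32449/32) = -11778987/4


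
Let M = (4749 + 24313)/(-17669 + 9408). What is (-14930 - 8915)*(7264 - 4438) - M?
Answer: -50606860828/751 ≈ -6.7386e+7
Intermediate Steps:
M = -2642/751 (M = 29062/(-8261) = 29062*(-1/8261) = -2642/751 ≈ -3.5180)
(-14930 - 8915)*(7264 - 4438) - M = (-14930 - 8915)*(7264 - 4438) - 1*(-2642/751) = -23845*2826 + 2642/751 = -67385970 + 2642/751 = -50606860828/751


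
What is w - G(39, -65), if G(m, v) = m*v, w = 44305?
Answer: 46840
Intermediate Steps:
w - G(39, -65) = 44305 - 39*(-65) = 44305 - 1*(-2535) = 44305 + 2535 = 46840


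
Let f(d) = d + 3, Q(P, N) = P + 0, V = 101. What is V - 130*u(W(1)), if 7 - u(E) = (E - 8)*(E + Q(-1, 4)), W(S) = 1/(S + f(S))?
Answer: 11/5 ≈ 2.2000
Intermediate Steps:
Q(P, N) = P
f(d) = 3 + d
W(S) = 1/(3 + 2*S) (W(S) = 1/(S + (3 + S)) = 1/(3 + 2*S))
u(E) = 7 - (-1 + E)*(-8 + E) (u(E) = 7 - (E - 8)*(E - 1) = 7 - (-8 + E)*(-1 + E) = 7 - (-1 + E)*(-8 + E))
V - 130*u(W(1)) = 101 - 130*(-1 - (1/(3 + 2*1))**2 + 9/(3 + 2*1)) = 101 - 130*(-1 - (1/(3 + 2))**2 + 9/(3 + 2)) = 101 - 130*(-1 - (1/5)**2 + 9/5) = 101 - 130*(-1 - (1/5)**2 + 9*(1/5)) = 101 - 130*(-1 - 1*1/25 + 9/5) = 101 - 130*(-1 - 1/25 + 9/5) = 101 - 130*19/25 = 101 - 494/5 = 11/5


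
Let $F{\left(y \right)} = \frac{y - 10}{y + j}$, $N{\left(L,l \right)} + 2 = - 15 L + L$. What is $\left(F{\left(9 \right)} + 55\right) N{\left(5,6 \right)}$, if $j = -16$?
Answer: $- \frac{27792}{7} \approx -3970.3$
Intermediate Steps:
$N{\left(L,l \right)} = -2 - 14 L$ ($N{\left(L,l \right)} = -2 + \left(- 15 L + L\right) = -2 - 14 L$)
$F{\left(y \right)} = \frac{-10 + y}{-16 + y}$ ($F{\left(y \right)} = \frac{y - 10}{y - 16} = \frac{-10 + y}{-16 + y}$)
$\left(F{\left(9 \right)} + 55\right) N{\left(5,6 \right)} = \left(\frac{-10 + 9}{-16 + 9} + 55\right) \left(-2 - 70\right) = \left(\frac{1}{-7} \left(-1\right) + 55\right) \left(-2 - 70\right) = \left(\left(- \frac{1}{7}\right) \left(-1\right) + 55\right) \left(-72\right) = \left(\frac{1}{7} + 55\right) \left(-72\right) = \frac{386}{7} \left(-72\right) = - \frac{27792}{7}$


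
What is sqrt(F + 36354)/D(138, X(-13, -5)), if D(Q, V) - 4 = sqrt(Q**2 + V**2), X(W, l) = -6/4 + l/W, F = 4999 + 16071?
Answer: -10816*sqrt(3589)/12863769 + 104*sqrt(46206885565)/12863769 ≈ 1.6875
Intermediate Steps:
F = 21070
X(W, l) = -3/2 + l/W (X(W, l) = -6*1/4 + l/W = -3/2 + l/W)
D(Q, V) = 4 + sqrt(Q**2 + V**2)
sqrt(F + 36354)/D(138, X(-13, -5)) = sqrt(21070 + 36354)/(4 + sqrt(138**2 + (-3/2 - 5/(-13))**2)) = sqrt(57424)/(4 + sqrt(19044 + (-3/2 - 5*(-1/13))**2)) = (4*sqrt(3589))/(4 + sqrt(19044 + (-3/2 + 5/13)**2)) = (4*sqrt(3589))/(4 + sqrt(19044 + (-29/26)**2)) = (4*sqrt(3589))/(4 + sqrt(19044 + 841/676)) = (4*sqrt(3589))/(4 + sqrt(12874585/676)) = (4*sqrt(3589))/(4 + sqrt(12874585)/26) = 4*sqrt(3589)/(4 + sqrt(12874585)/26)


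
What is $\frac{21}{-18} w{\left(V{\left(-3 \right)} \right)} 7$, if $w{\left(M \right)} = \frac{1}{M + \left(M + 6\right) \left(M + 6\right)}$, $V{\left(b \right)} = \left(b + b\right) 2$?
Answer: $- \frac{49}{144} \approx -0.34028$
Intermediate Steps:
$V{\left(b \right)} = 4 b$ ($V{\left(b \right)} = 2 b 2 = 4 b$)
$w{\left(M \right)} = \frac{1}{M + \left(6 + M\right)^{2}}$ ($w{\left(M \right)} = \frac{1}{M + \left(6 + M\right) \left(6 + M\right)} = \frac{1}{M + \left(6 + M\right)^{2}}$)
$\frac{21}{-18} w{\left(V{\left(-3 \right)} \right)} 7 = \frac{21 \frac{1}{-18}}{4 \left(-3\right) + \left(6 + 4 \left(-3\right)\right)^{2}} \cdot 7 = \frac{21 \left(- \frac{1}{18}\right)}{-12 + \left(6 - 12\right)^{2}} \cdot 7 = - \frac{7}{6 \left(-12 + \left(-6\right)^{2}\right)} 7 = - \frac{7}{6 \left(-12 + 36\right)} 7 = - \frac{7}{6 \cdot 24} \cdot 7 = \left(- \frac{7}{6}\right) \frac{1}{24} \cdot 7 = \left(- \frac{7}{144}\right) 7 = - \frac{49}{144}$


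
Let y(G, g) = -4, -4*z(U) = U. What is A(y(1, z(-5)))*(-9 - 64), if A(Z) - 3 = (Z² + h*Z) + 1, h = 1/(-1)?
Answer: -1752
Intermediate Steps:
z(U) = -U/4
h = -1
A(Z) = 4 + Z² - Z (A(Z) = 3 + ((Z² - Z) + 1) = 3 + (1 + Z² - Z) = 4 + Z² - Z)
A(y(1, z(-5)))*(-9 - 64) = (4 + (-4)² - 1*(-4))*(-9 - 64) = (4 + 16 + 4)*(-73) = 24*(-73) = -1752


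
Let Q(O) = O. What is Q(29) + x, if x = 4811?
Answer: 4840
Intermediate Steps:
Q(29) + x = 29 + 4811 = 4840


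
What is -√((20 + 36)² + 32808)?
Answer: -2*√8986 ≈ -189.59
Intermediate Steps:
-√((20 + 36)² + 32808) = -√(56² + 32808) = -√(3136 + 32808) = -√35944 = -2*√8986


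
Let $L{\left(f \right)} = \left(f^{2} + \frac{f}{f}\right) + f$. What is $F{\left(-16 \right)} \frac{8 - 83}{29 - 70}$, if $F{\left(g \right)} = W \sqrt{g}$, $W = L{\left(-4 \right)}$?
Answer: $\frac{3900 i}{41} \approx 95.122 i$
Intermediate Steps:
$L{\left(f \right)} = 1 + f + f^{2}$ ($L{\left(f \right)} = \left(f^{2} + 1\right) + f = \left(1 + f^{2}\right) + f = 1 + f + f^{2}$)
$W = 13$ ($W = 1 - 4 + \left(-4\right)^{2} = 1 - 4 + 16 = 13$)
$F{\left(g \right)} = 13 \sqrt{g}$
$F{\left(-16 \right)} \frac{8 - 83}{29 - 70} = 13 \sqrt{-16} \frac{8 - 83}{29 - 70} = 13 \cdot 4 i \left(- \frac{75}{-41}\right) = 52 i \left(\left(-75\right) \left(- \frac{1}{41}\right)\right) = 52 i \frac{75}{41} = \frac{3900 i}{41}$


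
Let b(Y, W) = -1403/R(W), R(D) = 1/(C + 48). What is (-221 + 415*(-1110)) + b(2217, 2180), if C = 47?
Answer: -594156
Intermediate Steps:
R(D) = 1/95 (R(D) = 1/(47 + 48) = 1/95)
b(Y, W) = -133285 (b(Y, W) = -1403/1/95 = -1403*95 = -133285)
(-221 + 415*(-1110)) + b(2217, 2180) = (-221 + 415*(-1110)) - 133285 = (-221 - 460650) - 133285 = -460871 - 133285 = -594156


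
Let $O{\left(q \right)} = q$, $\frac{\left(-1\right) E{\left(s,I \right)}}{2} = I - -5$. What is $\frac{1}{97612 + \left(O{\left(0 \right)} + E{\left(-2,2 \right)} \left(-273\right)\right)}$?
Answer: $\frac{1}{101434} \approx 9.8586 \cdot 10^{-6}$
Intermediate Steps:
$E{\left(s,I \right)} = -10 - 2 I$ ($E{\left(s,I \right)} = - 2 \left(I - -5\right) = - 2 \left(I + 5\right) = - 2 \left(5 + I\right) = -10 - 2 I$)
$\frac{1}{97612 + \left(O{\left(0 \right)} + E{\left(-2,2 \right)} \left(-273\right)\right)} = \frac{1}{97612 + \left(0 + \left(-10 - 4\right) \left(-273\right)\right)} = \frac{1}{97612 + \left(0 - -3822\right)} = \frac{1}{97612 + \left(0 + 3822\right)} = \frac{1}{97612 + 3822} = \frac{1}{101434}$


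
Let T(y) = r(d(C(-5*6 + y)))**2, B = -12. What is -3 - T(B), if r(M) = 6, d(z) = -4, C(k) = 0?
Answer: -39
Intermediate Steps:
T(y) = 36 (T(y) = 6**2 = 36)
-3 - T(B) = -3 - 1*36 = -3 - 36 = -39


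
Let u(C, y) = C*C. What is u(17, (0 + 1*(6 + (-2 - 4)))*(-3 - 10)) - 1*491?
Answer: -202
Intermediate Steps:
u(C, y) = C²
u(17, (0 + 1*(6 + (-2 - 4)))*(-3 - 10)) - 1*491 = 17² - 1*491 = 289 - 491 = -202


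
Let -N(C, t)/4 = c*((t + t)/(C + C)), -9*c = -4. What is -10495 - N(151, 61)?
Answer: -14261729/1359 ≈ -10494.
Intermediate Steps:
c = 4/9 (c = -⅑*(-4) = 4/9 ≈ 0.44444)
N(C, t) = -16*t/(9*C) (N(C, t) = -16*(t + t)/(C + C)/9 = -16*(2*t)/((2*C))/9 = -16*(2*t)*(1/(2*C))/9 = -16*t/C/9 = -16*t/(9*C))
-10495 - N(151, 61) = -10495 - (-16)*61/(9*151) = -10495 - 1*(-976/1359) = -10495 + 976/1359 = -14261729/1359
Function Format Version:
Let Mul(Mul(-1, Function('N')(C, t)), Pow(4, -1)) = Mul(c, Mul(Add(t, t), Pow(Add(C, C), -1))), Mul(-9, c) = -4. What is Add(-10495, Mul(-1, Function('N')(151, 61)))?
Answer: Rational(-14261729, 1359) ≈ -10494.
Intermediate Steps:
c = Rational(4, 9) (c = Mul(Rational(-1, 9), -4) = Rational(4, 9) ≈ 0.44444)
Function('N')(C, t) = Mul(Rational(-16, 9), t, Pow(C, -1)) (Function('N')(C, t) = Mul(-4, Mul(Rational(4, 9), Mul(Add(t, t), Pow(Add(C, C), -1)))) = Mul(-4, Mul(Rational(4, 9), Mul(Mul(2, t), Pow(Mul(2, C), -1)))) = Mul(-4, Mul(Rational(4, 9), Mul(Mul(2, t), Mul(Rational(1, 2), Pow(C, -1))))) = Mul(-4, Mul(Rational(4, 9), Mul(t, Pow(C, -1)))) = Mul(-4, Mul(Rational(4, 9), t, Pow(C, -1))) = Mul(Rational(-16, 9), t, Pow(C, -1)))
Add(-10495, Mul(-1, Function('N')(151, 61))) = Add(-10495, Mul(-1, Mul(Rational(-16, 9), 61, Pow(151, -1)))) = Add(-10495, Mul(-1, Mul(Rational(-16, 9), 61, Rational(1, 151)))) = Add(-10495, Mul(-1, Rational(-976, 1359))) = Add(-10495, Rational(976, 1359)) = Rational(-14261729, 1359)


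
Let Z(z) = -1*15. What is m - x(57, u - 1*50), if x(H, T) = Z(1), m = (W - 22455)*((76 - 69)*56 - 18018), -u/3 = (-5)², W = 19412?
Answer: 53635933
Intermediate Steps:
u = -75 (u = -3*(-5)² = -3*25 = -75)
Z(z) = -15
m = 53635918 (m = (19412 - 22455)*((76 - 69)*56 - 18018) = -3043*(7*56 - 18018) = -3043*(392 - 18018) = -3043*(-17626) = 53635918)
x(H, T) = -15
m - x(57, u - 1*50) = 53635918 - 1*(-15) = 53635918 + 15 = 53635933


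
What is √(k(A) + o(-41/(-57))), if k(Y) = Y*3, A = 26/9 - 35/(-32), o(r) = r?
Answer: √2633970/456 ≈ 3.5591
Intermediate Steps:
A = 1147/288 (A = 26*(⅑) - 35*(-1/32) = 26/9 + 35/32 = 1147/288 ≈ 3.9826)
k(Y) = 3*Y
√(k(A) + o(-41/(-57))) = √(3*(1147/288) - 41/(-57)) = √(1147/96 - 41*(-1/57)) = √(1147/96 + 41/57) = √(23105/1824) = √2633970/456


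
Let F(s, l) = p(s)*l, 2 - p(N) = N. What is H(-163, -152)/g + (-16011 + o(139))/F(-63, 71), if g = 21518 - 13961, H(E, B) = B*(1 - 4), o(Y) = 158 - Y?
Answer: -39582368/11625185 ≈ -3.4049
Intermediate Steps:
p(N) = 2 - N
F(s, l) = l*(2 - s) (F(s, l) = (2 - s)*l = l*(2 - s))
H(E, B) = -3*B (H(E, B) = B*(-3) = -3*B)
g = 7557
H(-163, -152)/g + (-16011 + o(139))/F(-63, 71) = -3*(-152)/7557 + (-16011 + (158 - 1*139))/((71*(2 - 1*(-63)))) = 456*(1/7557) + (-16011 + (158 - 139))/((71*(2 + 63))) = 152/2519 + (-16011 + 19)/((71*65)) = 152/2519 - 15992/4615 = -39582368/11625185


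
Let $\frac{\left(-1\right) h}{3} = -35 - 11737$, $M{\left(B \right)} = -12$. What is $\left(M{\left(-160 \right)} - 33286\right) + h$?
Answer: $2018$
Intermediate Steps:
$h = 35316$ ($h = - 3 \left(-35 - 11737\right) = \left(-3\right) \left(-11772\right) = 35316$)
$\left(M{\left(-160 \right)} - 33286\right) + h = \left(-12 - 33286\right) + 35316 = -33298 + 35316 = 2018$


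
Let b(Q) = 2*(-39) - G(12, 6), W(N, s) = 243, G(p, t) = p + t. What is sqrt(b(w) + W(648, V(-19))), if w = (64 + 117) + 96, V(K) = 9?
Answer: 7*sqrt(3) ≈ 12.124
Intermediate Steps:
w = 277 (w = 181 + 96 = 277)
b(Q) = -96 (b(Q) = 2*(-39) - (12 + 6) = -78 - 1*18 = -78 - 18 = -96)
sqrt(b(w) + W(648, V(-19))) = sqrt(-96 + 243) = sqrt(147) = 7*sqrt(3)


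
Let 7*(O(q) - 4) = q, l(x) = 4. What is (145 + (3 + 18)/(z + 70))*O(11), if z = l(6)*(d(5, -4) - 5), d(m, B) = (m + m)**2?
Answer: 282841/350 ≈ 808.12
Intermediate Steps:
d(m, B) = 4*m**2 (d(m, B) = (2*m)**2 = 4*m**2)
O(q) = 4 + q/7
z = 380 (z = 4*(4*5**2 - 5) = 4*(4*25 - 5) = 4*(100 - 5) = 4*95 = 380)
(145 + (3 + 18)/(z + 70))*O(11) = (145 + (3 + 18)/(380 + 70))*(4 + (1/7)*11) = (145 + 21/450)*(4 + 11/7) = (145 + 21*(1/450))*(39/7) = (145 + 7/150)*(39/7) = (21757/150)*(39/7) = 282841/350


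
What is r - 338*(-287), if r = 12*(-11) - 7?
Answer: 96867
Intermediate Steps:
r = -139 (r = -132 - 7 = -139)
r - 338*(-287) = -139 - 338*(-287) = -139 + 97006 = 96867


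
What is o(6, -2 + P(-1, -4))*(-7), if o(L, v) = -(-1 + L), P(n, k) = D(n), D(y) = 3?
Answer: 35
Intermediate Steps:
P(n, k) = 3
o(L, v) = 1 - L
o(6, -2 + P(-1, -4))*(-7) = (1 - 1*6)*(-7) = (1 - 6)*(-7) = -5*(-7) = 35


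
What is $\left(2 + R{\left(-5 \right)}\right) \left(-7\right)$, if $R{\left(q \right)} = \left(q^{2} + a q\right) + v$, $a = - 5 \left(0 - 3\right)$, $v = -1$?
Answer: $343$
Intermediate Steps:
$a = 15$ ($a = \left(-5\right) \left(-3\right) = 15$)
$R{\left(q \right)} = -1 + q^{2} + 15 q$ ($R{\left(q \right)} = \left(q^{2} + 15 q\right) - 1 = -1 + q^{2} + 15 q$)
$\left(2 + R{\left(-5 \right)}\right) \left(-7\right) = \left(2 + \left(-1 + \left(-5\right)^{2} + 15 \left(-5\right)\right)\right) \left(-7\right) = \left(2 - 51\right) \left(-7\right) = \left(-49\right) \left(-7\right) = 343$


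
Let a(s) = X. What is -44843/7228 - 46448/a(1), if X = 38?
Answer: -168715089/137332 ≈ -1228.5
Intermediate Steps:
a(s) = 38
-44843/7228 - 46448/a(1) = -44843/7228 - 46448/38 = -44843*1/7228 - 46448*1/38 = -44843/7228 - 23224/19 = -168715089/137332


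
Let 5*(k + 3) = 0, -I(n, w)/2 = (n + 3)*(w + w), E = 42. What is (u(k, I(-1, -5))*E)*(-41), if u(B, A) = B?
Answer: 5166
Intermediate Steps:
I(n, w) = -4*w*(3 + n) (I(n, w) = -2*(n + 3)*(w + w) = -2*(3 + n)*2*w = -4*w*(3 + n))
k = -3 (k = -3 + (⅕)*0 = -3 + 0 = -3)
(u(k, I(-1, -5))*E)*(-41) = -3*42*(-41) = -126*(-41) = 5166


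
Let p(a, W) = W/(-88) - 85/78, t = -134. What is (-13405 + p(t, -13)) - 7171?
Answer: -70620065/3432 ≈ -20577.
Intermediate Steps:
p(a, W) = -85/78 - W/88 (p(a, W) = W*(-1/88) - 85*1/78 = -W/88 - 85/78 = -85/78 - W/88)
(-13405 + p(t, -13)) - 7171 = (-13405 + (-85/78 - 1/88*(-13))) - 7171 = (-13405 + (-85/78 + 13/88)) - 7171 = (-13405 - 3233/3432) - 7171 = -46009193/3432 - 7171 = -70620065/3432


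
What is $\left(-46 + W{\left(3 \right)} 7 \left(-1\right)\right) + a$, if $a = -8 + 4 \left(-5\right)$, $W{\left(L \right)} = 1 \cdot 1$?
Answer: $-81$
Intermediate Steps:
$W{\left(L \right)} = 1$
$a = -28$ ($a = -8 - 20 = -28$)
$\left(-46 + W{\left(3 \right)} 7 \left(-1\right)\right) + a = \left(-46 + 1 \cdot 7 \left(-1\right)\right) - 28 = \left(-46 + 7 \left(-1\right)\right) - 28 = \left(-46 - 7\right) - 28 = -53 - 28 = -81$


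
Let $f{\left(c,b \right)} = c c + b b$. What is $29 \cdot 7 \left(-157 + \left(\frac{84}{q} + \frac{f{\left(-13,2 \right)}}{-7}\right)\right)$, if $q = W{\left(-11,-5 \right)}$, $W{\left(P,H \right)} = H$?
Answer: $- \frac{201492}{5} \approx -40298.0$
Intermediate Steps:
$q = -5$
$f{\left(c,b \right)} = b^{2} + c^{2}$ ($f{\left(c,b \right)} = c^{2} + b^{2} = b^{2} + c^{2}$)
$29 \cdot 7 \left(-157 + \left(\frac{84}{q} + \frac{f{\left(-13,2 \right)}}{-7}\right)\right) = 29 \cdot 7 \left(-157 + \left(\frac{84}{-5} + \frac{2^{2} + \left(-13\right)^{2}}{-7}\right)\right) = 203 \left(-157 + \left(84 \left(- \frac{1}{5}\right) + \left(4 + 169\right) \left(- \frac{1}{7}\right)\right)\right) = 203 \left(-157 + \left(- \frac{84}{5} + 173 \left(- \frac{1}{7}\right)\right)\right) = 203 \left(-157 - \frac{1453}{35}\right) = 203 \left(- \frac{6948}{35}\right) = - \frac{201492}{5}$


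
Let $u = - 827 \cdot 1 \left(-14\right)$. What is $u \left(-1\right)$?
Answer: $-11578$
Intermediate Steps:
$u = 11578$ ($u = \left(-827\right) \left(-14\right) = 11578$)
$u \left(-1\right) = 11578 \left(-1\right) = -11578$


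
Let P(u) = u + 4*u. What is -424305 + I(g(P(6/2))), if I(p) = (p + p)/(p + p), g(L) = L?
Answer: -424304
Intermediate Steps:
P(u) = 5*u
I(p) = 1 (I(p) = (2*p)/((2*p)) = (2*p)*(1/(2*p)) = 1)
-424305 + I(g(P(6/2))) = -424305 + 1 = -424304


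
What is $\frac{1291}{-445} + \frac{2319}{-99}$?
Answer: $- \frac{386588}{14685} \approx -26.325$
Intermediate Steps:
$\frac{1291}{-445} + \frac{2319}{-99} = 1291 \left(- \frac{1}{445}\right) + 2319 \left(- \frac{1}{99}\right) = - \frac{1291}{445} - \frac{773}{33} = - \frac{386588}{14685}$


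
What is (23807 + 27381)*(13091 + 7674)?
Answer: 1062918820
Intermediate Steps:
(23807 + 27381)*(13091 + 7674) = 51188*20765 = 1062918820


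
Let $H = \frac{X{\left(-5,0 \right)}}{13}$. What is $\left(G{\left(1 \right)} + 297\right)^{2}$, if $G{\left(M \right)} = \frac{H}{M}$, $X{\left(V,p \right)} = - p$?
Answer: $88209$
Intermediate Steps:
$H = 0$ ($H = \frac{\left(-1\right) 0}{13} = 0 \cdot \frac{1}{13} = 0$)
$G{\left(M \right)} = 0$ ($G{\left(M \right)} = \frac{0}{M} = 0$)
$\left(G{\left(1 \right)} + 297\right)^{2} = \left(0 + 297\right)^{2} = 297^{2} = 88209$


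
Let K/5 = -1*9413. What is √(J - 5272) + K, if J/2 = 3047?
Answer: -47065 + √822 ≈ -47036.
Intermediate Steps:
J = 6094 (J = 2*3047 = 6094)
K = -47065 (K = 5*(-1*9413) = 5*(-9413) = -47065)
√(J - 5272) + K = √(6094 - 5272) - 47065 = √822 - 47065 = -47065 + √822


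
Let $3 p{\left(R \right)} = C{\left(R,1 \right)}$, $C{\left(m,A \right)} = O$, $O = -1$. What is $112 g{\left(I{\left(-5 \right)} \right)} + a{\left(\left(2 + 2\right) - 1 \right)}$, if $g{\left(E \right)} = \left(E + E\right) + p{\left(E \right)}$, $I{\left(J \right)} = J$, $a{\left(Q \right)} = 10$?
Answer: $- \frac{3442}{3} \approx -1147.3$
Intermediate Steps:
$C{\left(m,A \right)} = -1$
$p{\left(R \right)} = - \frac{1}{3}$ ($p{\left(R \right)} = \frac{1}{3} \left(-1\right) = - \frac{1}{3}$)
$g{\left(E \right)} = - \frac{1}{3} + 2 E$ ($g{\left(E \right)} = \left(E + E\right) - \frac{1}{3} = 2 E - \frac{1}{3} = - \frac{1}{3} + 2 E$)
$112 g{\left(I{\left(-5 \right)} \right)} + a{\left(\left(2 + 2\right) - 1 \right)} = 112 \left(- \frac{1}{3} + 2 \left(-5\right)\right) + 10 = 112 \left(- \frac{1}{3} - 10\right) + 10 = 112 \left(- \frac{31}{3}\right) + 10 = - \frac{3472}{3} + 10 = - \frac{3442}{3}$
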